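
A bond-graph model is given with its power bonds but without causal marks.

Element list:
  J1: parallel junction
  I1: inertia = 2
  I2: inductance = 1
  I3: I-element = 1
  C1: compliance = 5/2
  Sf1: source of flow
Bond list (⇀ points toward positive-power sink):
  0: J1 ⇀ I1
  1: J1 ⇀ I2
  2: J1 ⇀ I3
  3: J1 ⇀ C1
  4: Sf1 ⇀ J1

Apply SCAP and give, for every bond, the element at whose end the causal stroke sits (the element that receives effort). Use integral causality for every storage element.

b4 stroke→Sf1  (Sf1: flow source, stroke at near end)
b0 stroke→I1  (I1 integral (f out))
b1 stroke→I2  (prefer integral on I2)
b2 stroke→I3  (I3 integral (f out))
b3 stroke→J1  (only one effort-in slot at J1)

β0 →I1
β1 →I2
β2 →I3
β3 →J1
β4 →Sf1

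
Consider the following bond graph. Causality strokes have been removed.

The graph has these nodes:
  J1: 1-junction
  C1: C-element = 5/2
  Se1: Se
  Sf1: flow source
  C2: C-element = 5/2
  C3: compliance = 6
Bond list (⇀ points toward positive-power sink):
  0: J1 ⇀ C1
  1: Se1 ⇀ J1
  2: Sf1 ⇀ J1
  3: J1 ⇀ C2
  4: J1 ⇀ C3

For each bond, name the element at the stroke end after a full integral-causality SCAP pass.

b1 |J1  (Se1 fixes effort; stroke away)
b2 |Sf1  (source Sf1 imposes f)
b0 |J1  (1-jn J1 has f-setter on 2)
b3 |J1  (common-f at J1 fixed by 2)
b4 |J1  (1-jn J1 has f-setter on 2)

bond 0 stroke→J1
bond 1 stroke→J1
bond 2 stroke→Sf1
bond 3 stroke→J1
bond 4 stroke→J1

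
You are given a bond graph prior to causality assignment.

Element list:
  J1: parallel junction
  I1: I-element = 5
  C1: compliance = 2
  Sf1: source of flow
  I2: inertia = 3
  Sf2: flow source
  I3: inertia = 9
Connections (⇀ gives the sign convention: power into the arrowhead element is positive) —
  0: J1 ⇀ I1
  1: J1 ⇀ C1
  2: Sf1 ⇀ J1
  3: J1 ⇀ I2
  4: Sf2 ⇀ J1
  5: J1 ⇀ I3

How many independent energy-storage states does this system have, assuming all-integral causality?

4  (C1, I1, I2, I3 all integral)

β2 →Sf1  (Sf1 (Sf) sets flow on bond)
β4 →Sf2  (Sf2 fixes flow; stroke at Sf2)
β0 →I1  (I1 integral (f out))
β1 →J1  (C1 integral (e out))
β3 →I2  (J1: bond 1 brought effort, rest push out)
β5 →I3  (J1 effort already set via bond 1)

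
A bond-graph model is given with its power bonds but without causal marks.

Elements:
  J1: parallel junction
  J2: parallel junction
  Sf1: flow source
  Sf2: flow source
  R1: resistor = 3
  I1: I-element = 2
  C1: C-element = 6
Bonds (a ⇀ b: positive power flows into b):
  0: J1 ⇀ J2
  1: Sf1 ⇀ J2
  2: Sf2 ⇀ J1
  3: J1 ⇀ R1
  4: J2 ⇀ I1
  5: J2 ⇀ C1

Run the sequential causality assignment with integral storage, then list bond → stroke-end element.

#0 |J1
#1 |Sf1
#2 |Sf2
#3 |R1
#4 |I1
#5 |J2

β1 stroke→Sf1  (Sf1: flow source, stroke at near end)
β2 stroke→Sf2  (source Sf2 imposes f)
β4 stroke→I1  (prefer integral on I1)
β5 stroke→J2  (C1 outputs effort q/C1)
β0 stroke→J1  (J2: bond 5 brought effort, rest push out)
β3 stroke→R1  (J1: bond 0 brought effort, rest push out)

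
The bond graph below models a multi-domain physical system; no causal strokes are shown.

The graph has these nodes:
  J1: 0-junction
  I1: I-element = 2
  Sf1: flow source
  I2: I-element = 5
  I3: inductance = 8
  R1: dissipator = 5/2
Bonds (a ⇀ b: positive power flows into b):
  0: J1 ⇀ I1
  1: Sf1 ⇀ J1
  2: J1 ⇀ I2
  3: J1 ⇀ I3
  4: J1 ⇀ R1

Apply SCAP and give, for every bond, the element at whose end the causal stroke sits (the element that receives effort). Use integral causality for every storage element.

bond 0 stroke at I1
bond 1 stroke at Sf1
bond 2 stroke at I2
bond 3 stroke at I3
bond 4 stroke at J1

#1 stroke at Sf1  (source Sf1 imposes f)
#0 stroke at I1  (prefer integral on I1)
#2 stroke at I2  (prefer integral on I2)
#3 stroke at I3  (I3: I, integral causality)
#4 stroke at J1  (only one effort-in slot at J1)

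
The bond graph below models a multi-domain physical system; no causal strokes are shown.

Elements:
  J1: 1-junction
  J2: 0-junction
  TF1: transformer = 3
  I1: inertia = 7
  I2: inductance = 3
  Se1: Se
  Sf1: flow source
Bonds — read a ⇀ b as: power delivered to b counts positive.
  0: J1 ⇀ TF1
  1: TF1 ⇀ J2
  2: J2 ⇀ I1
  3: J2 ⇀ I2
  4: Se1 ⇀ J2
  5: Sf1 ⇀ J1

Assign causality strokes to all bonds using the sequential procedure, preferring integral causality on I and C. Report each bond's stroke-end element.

#0 |J1
#1 |TF1
#2 |I1
#3 |I2
#4 |J2
#5 |Sf1

bond 4 |J2  (source Se1 imposes e)
bond 5 |Sf1  (Sf1: flow source, stroke at near end)
bond 0 |J1  (J1 flow already set via bond 5)
bond 1 |TF1  (J2: bond 4 brought effort, rest push out)
bond 2 |I1  (0-jn J2 has e-setter on 4)
bond 3 |I2  (J2: bond 4 brought effort, rest push out)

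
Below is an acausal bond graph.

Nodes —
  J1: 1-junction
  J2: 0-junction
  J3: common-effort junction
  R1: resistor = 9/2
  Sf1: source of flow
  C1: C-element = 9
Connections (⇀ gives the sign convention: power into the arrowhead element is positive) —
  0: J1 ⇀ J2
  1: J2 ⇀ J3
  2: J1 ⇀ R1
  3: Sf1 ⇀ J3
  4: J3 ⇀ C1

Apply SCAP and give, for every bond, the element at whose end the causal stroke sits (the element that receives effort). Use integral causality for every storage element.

bond 3 |Sf1  (Sf1 (Sf) sets flow on bond)
bond 4 |J3  (C1 outputs effort q/C1)
bond 1 |J2  (J3 effort already set via bond 4)
bond 0 |J1  (0-jn J2 has e-setter on 1)
bond 2 |R1  (only one flow-in slot at J1)

bond 0 →J1
bond 1 →J2
bond 2 →R1
bond 3 →Sf1
bond 4 →J3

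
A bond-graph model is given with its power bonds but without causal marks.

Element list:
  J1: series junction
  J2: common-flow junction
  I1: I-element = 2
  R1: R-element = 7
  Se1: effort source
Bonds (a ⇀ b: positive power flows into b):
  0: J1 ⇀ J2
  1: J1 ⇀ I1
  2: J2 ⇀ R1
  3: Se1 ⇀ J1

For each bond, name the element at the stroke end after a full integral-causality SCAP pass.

#3 stroke→J1  (Se1 fixes effort; stroke away)
#1 stroke→I1  (I1 outputs flow p/I1)
#0 stroke→J1  (common-f at J1 fixed by 1)
#2 stroke→J2  (1-jn J2 has f-setter on 0)

#0 stroke→J1
#1 stroke→I1
#2 stroke→J2
#3 stroke→J1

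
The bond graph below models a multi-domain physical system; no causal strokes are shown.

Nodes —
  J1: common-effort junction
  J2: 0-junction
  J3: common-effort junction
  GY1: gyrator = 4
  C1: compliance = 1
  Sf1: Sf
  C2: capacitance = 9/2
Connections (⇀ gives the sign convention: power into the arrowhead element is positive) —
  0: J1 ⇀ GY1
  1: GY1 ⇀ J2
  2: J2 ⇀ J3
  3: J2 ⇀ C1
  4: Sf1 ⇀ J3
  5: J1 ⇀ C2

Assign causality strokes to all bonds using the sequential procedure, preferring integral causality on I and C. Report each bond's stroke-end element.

β0 stroke at GY1
β1 stroke at GY1
β2 stroke at J3
β3 stroke at J2
β4 stroke at Sf1
β5 stroke at J1

bond 4 |Sf1  (source Sf1 imposes f)
bond 2 |J3  (J3 needs exactly one e-in)
bond 3 |J2  (C1 outputs effort q/C1)
bond 1 |GY1  (0-jn J2 has e-setter on 3)
bond 0 |GY1  (GY1: gyrator matches bond 1)
bond 5 |J1  (J1: last free bond brings effort in)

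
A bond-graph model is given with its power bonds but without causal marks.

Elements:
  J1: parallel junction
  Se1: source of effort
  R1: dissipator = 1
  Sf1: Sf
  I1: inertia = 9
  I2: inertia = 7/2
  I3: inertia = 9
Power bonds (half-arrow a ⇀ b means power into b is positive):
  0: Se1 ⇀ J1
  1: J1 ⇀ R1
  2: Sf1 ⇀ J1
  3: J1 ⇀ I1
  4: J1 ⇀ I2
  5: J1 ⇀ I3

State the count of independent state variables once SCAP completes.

3  (I1, I2, I3 all integral)

#0 stroke→J1  (Se1: effort source, stroke at far end)
#2 stroke→Sf1  (source Sf1 imposes f)
#1 stroke→R1  (common-e at J1 fixed by 0)
#3 stroke→I1  (0-jn J1 has e-setter on 0)
#4 stroke→I2  (J1: bond 0 brought effort, rest push out)
#5 stroke→I3  (J1: bond 0 brought effort, rest push out)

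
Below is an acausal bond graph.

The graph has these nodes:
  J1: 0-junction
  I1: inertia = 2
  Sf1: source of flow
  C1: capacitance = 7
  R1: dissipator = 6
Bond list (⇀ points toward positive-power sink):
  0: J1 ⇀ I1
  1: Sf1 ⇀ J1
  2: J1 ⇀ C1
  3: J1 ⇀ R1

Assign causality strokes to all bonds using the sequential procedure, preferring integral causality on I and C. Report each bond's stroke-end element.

#1 stroke at Sf1  (source Sf1 imposes f)
#0 stroke at I1  (I1: I, integral causality)
#2 stroke at J1  (prefer integral on C1)
#3 stroke at R1  (J1: bond 2 brought effort, rest push out)

β0 stroke at I1
β1 stroke at Sf1
β2 stroke at J1
β3 stroke at R1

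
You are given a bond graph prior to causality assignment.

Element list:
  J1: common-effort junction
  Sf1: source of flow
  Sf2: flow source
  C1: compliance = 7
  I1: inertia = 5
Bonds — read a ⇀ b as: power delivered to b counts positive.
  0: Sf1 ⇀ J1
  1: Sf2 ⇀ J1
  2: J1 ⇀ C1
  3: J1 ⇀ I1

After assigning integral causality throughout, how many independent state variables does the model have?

2  (C1, I1 all integral)

β0 stroke at Sf1  (Sf1 fixes flow; stroke at Sf1)
β1 stroke at Sf2  (Sf2: flow source, stroke at near end)
β2 stroke at J1  (prefer integral on C1)
β3 stroke at I1  (common-e at J1 fixed by 2)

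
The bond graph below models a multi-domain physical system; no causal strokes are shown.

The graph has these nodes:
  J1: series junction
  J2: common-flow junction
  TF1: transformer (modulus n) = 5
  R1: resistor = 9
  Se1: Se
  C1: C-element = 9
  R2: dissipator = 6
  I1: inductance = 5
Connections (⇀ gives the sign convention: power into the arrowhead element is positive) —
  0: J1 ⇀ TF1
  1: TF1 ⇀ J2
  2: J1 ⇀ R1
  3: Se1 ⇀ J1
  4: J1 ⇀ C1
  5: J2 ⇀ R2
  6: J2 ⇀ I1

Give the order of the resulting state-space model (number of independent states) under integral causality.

b3 →J1  (Se1: effort source, stroke at far end)
b4 →J1  (C1: C, integral causality)
b6 →I1  (I1 outputs flow p/I1)
b1 →J2  (common-f at J2 fixed by 6)
b5 →J2  (J2: bond 6 brought flow, rest push out)
b0 →TF1  (TF1: transformer flips bond 1)
b2 →J1  (common-f at J1 fixed by 0)

2  (C1, I1 all integral)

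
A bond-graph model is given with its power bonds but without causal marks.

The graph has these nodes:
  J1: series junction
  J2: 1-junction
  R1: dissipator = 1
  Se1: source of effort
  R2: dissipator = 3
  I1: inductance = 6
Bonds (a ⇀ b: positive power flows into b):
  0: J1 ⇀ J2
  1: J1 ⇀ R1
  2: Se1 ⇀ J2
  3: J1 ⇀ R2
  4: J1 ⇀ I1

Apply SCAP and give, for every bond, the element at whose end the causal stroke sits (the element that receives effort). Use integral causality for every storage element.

bond 2 stroke at J2  (Se1 fixes effort; stroke away)
bond 0 stroke at J1  (only one flow-in slot at J2)
bond 4 stroke at I1  (I1: I, integral causality)
bond 1 stroke at J1  (J1 flow already set via bond 4)
bond 3 stroke at J1  (J1: bond 4 brought flow, rest push out)

bond 0 stroke→J1
bond 1 stroke→J1
bond 2 stroke→J2
bond 3 stroke→J1
bond 4 stroke→I1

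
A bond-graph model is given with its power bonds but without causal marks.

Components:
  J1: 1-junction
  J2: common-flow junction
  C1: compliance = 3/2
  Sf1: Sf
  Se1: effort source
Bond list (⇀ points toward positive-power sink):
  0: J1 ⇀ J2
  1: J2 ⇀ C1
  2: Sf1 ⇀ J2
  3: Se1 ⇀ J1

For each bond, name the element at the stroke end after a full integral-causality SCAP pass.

bond 0 →J2
bond 1 →J2
bond 2 →Sf1
bond 3 →J1

β2 stroke at Sf1  (source Sf1 imposes f)
β3 stroke at J1  (Se1 (Se) sets effort on bond)
β0 stroke at J2  (closing 1-jn rule on J1)
β1 stroke at J2  (J2 flow already set via bond 2)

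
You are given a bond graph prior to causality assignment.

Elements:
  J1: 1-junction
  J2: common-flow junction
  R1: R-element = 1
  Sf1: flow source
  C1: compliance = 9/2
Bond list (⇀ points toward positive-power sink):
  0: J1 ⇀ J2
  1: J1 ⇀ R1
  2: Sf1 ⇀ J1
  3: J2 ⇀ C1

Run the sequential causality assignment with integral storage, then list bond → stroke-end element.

bond 0 →J1
bond 1 →J1
bond 2 →Sf1
bond 3 →J2

#2 stroke at Sf1  (Sf1 fixes flow; stroke at Sf1)
#0 stroke at J1  (J1: bond 2 brought flow, rest push out)
#1 stroke at J1  (common-f at J1 fixed by 2)
#3 stroke at J2  (1-jn J2 has f-setter on 0)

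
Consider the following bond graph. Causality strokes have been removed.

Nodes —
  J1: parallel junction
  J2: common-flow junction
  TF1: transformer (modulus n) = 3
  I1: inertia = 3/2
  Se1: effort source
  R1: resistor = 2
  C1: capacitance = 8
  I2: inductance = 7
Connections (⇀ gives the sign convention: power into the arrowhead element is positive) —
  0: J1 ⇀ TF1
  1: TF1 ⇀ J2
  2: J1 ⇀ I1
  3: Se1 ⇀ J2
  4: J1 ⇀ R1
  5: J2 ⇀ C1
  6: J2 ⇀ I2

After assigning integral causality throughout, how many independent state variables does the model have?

3  (C1, I1, I2 all integral)

β3 |J2  (Se1: effort source, stroke at far end)
β2 |I1  (I1 integral (f out))
β5 |J2  (C1: C, integral causality)
β6 |I2  (I2 outputs flow p/I2)
β1 |J2  (common-f at J2 fixed by 6)
β0 |TF1  (TF1 one-in-one-out from 1)
β4 |J1  (only one effort-in slot at J1)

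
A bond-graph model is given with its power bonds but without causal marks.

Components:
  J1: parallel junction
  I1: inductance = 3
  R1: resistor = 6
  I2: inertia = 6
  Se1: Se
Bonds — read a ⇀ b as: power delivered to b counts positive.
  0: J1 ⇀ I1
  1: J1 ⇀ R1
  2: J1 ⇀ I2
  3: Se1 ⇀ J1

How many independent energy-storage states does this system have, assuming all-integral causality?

2  (I1, I2 all integral)

bond 3 →J1  (Se1: effort source, stroke at far end)
bond 0 →I1  (J1: bond 3 brought effort, rest push out)
bond 1 →R1  (common-e at J1 fixed by 3)
bond 2 →I2  (J1 effort already set via bond 3)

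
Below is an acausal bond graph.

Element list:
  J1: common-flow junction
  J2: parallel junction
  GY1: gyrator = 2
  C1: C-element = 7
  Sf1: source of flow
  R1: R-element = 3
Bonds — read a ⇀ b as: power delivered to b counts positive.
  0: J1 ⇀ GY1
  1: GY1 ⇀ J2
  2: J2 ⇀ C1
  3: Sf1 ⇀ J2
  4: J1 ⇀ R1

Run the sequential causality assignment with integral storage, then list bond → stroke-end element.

bond 3 |Sf1  (Sf1: flow source, stroke at near end)
bond 2 |J2  (C1 integral (e out))
bond 1 |GY1  (0-jn J2 has e-setter on 2)
bond 0 |GY1  (GY1 both-in/both-out from 1)
bond 4 |J1  (common-f at J1 fixed by 0)

#0 stroke at GY1
#1 stroke at GY1
#2 stroke at J2
#3 stroke at Sf1
#4 stroke at J1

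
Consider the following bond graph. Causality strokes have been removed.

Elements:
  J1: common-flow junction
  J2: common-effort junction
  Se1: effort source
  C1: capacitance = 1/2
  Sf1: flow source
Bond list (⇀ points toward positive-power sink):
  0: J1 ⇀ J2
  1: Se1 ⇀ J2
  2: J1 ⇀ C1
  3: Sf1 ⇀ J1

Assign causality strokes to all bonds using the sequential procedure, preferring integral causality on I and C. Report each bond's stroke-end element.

b1 →J2  (source Se1 imposes e)
b3 →Sf1  (Sf1 (Sf) sets flow on bond)
b0 →J1  (1-jn J1 has f-setter on 3)
b2 →J1  (1-jn J1 has f-setter on 3)

b0 stroke→J1
b1 stroke→J2
b2 stroke→J1
b3 stroke→Sf1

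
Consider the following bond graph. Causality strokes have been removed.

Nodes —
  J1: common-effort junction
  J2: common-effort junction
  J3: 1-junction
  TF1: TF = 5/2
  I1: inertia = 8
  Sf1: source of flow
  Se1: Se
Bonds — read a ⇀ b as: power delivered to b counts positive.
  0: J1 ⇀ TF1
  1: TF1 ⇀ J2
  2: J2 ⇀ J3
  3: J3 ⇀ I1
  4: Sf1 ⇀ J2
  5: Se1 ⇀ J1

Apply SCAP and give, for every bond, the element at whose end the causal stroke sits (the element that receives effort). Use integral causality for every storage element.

#4 stroke→Sf1  (source Sf1 imposes f)
#5 stroke→J1  (source Se1 imposes e)
#0 stroke→TF1  (J1: bond 5 brought effort, rest push out)
#1 stroke→J2  (through TF1, causality passes straight; one stroke at TF1)
#2 stroke→J3  (0-jn J2 has e-setter on 1)
#3 stroke→I1  (only one flow-in slot at J3)

β0 |TF1
β1 |J2
β2 |J3
β3 |I1
β4 |Sf1
β5 |J1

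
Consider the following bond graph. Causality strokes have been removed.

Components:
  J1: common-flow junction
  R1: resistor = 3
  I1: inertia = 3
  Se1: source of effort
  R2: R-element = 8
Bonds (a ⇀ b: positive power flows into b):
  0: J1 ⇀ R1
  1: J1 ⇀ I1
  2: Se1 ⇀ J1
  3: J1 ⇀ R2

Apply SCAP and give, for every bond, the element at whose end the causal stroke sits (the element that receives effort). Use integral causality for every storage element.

b2 |J1  (source Se1 imposes e)
b1 |I1  (I1 outputs flow p/I1)
b0 |J1  (1-jn J1 has f-setter on 1)
b3 |J1  (1-jn J1 has f-setter on 1)

#0 stroke at J1
#1 stroke at I1
#2 stroke at J1
#3 stroke at J1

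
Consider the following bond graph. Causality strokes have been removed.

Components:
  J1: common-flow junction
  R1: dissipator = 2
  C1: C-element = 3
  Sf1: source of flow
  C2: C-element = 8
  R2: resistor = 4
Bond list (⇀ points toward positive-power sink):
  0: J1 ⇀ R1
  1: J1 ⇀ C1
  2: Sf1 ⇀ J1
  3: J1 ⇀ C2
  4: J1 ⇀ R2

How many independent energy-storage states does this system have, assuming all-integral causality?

bond 2 →Sf1  (Sf1: flow source, stroke at near end)
bond 0 →J1  (J1 flow already set via bond 2)
bond 1 →J1  (1-jn J1 has f-setter on 2)
bond 3 →J1  (1-jn J1 has f-setter on 2)
bond 4 →J1  (common-f at J1 fixed by 2)

2  (C1, C2 all integral)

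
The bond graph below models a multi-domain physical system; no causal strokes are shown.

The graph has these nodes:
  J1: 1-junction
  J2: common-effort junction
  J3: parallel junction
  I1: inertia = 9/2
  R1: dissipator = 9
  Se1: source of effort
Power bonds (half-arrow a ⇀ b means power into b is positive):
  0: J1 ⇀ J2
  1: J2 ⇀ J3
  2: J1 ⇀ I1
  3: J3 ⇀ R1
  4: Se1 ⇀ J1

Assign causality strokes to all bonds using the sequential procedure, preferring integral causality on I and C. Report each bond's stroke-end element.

b4 |J1  (Se1: effort source, stroke at far end)
b2 |I1  (I1 integral (f out))
b0 |J1  (common-f at J1 fixed by 2)
b1 |J2  (J2: last free bond brings effort in)
b3 |J3  (J3: last free bond brings effort in)

#0 →J1
#1 →J2
#2 →I1
#3 →J3
#4 →J1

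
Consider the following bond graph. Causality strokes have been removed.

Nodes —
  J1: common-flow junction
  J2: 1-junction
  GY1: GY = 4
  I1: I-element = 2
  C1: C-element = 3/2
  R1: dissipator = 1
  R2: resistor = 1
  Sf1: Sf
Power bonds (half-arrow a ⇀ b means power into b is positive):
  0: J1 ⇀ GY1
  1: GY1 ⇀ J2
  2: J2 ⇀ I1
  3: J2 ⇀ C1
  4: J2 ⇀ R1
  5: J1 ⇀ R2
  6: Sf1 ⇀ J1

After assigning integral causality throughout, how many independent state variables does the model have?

β6 →Sf1  (Sf1: flow source, stroke at near end)
β0 →J1  (common-f at J1 fixed by 6)
β5 →J1  (J1 flow already set via bond 6)
β1 →J2  (GY GY1: same side as bond 0)
β2 →I1  (I1 integral (f out))
β3 →J2  (J2: bond 2 brought flow, rest push out)
β4 →J2  (J2: bond 2 brought flow, rest push out)

2  (C1, I1 all integral)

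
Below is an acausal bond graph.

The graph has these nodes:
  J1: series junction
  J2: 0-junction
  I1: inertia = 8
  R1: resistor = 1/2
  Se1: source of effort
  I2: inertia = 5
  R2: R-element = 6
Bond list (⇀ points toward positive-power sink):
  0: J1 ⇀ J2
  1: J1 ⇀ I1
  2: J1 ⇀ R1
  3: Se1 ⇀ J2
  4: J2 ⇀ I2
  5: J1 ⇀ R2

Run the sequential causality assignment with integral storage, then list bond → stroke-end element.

b3 |J2  (Se1: effort source, stroke at far end)
b0 |J1  (J2 effort already set via bond 3)
b4 |I2  (J2 effort already set via bond 3)
b1 |I1  (prefer integral on I1)
b2 |J1  (common-f at J1 fixed by 1)
b5 |J1  (common-f at J1 fixed by 1)

#0 stroke at J1
#1 stroke at I1
#2 stroke at J1
#3 stroke at J2
#4 stroke at I2
#5 stroke at J1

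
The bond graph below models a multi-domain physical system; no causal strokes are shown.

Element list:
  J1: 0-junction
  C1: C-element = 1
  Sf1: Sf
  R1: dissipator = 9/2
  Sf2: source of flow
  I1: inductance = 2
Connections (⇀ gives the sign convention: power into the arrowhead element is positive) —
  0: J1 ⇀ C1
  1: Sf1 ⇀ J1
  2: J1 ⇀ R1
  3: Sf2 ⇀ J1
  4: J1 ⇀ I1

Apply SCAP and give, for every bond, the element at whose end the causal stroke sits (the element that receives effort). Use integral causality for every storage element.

#1 stroke at Sf1  (Sf1 fixes flow; stroke at Sf1)
#3 stroke at Sf2  (Sf2 (Sf) sets flow on bond)
#0 stroke at J1  (C1 outputs effort q/C1)
#2 stroke at R1  (J1 effort already set via bond 0)
#4 stroke at I1  (J1: bond 0 brought effort, rest push out)

b0 →J1
b1 →Sf1
b2 →R1
b3 →Sf2
b4 →I1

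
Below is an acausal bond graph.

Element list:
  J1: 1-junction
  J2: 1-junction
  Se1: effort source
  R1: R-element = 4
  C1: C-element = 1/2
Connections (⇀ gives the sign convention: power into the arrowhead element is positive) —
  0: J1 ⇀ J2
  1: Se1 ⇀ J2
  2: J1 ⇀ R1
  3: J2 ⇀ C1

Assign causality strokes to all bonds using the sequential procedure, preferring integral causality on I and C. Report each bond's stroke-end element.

b0 →J1
b1 →J2
b2 →R1
b3 →J2

β1 |J2  (Se1 fixes effort; stroke away)
β3 |J2  (prefer integral on C1)
β0 |J1  (J2: last free bond brings flow in)
β2 |R1  (only one flow-in slot at J1)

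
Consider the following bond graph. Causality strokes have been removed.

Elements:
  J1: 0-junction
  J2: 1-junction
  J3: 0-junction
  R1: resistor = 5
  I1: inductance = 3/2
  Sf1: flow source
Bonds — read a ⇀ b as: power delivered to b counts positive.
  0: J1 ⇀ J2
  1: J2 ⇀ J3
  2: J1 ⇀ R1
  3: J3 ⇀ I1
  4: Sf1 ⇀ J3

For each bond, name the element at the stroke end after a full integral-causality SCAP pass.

b0 |J2
b1 |J3
b2 |J1
b3 |I1
b4 |Sf1

β4 stroke at Sf1  (Sf1 fixes flow; stroke at Sf1)
β3 stroke at I1  (I1 outputs flow p/I1)
β1 stroke at J3  (J3: last free bond brings effort in)
β0 stroke at J2  (J2 flow already set via bond 1)
β2 stroke at J1  (J1: last free bond brings effort in)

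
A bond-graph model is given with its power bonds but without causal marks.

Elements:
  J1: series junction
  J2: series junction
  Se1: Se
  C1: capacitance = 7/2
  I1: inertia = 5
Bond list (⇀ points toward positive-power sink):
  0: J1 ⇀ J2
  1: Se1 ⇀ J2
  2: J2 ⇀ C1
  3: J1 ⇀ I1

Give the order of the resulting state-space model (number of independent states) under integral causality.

2  (C1, I1 all integral)

b1 |J2  (source Se1 imposes e)
b2 |J2  (C1: C, integral causality)
b0 |J1  (only one flow-in slot at J2)
b3 |I1  (closing 1-jn rule on J1)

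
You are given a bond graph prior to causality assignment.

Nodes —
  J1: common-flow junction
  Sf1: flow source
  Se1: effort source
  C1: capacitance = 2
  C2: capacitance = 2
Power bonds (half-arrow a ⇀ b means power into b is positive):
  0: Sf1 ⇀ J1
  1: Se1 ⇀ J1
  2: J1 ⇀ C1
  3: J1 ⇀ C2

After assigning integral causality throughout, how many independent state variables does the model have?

2  (C1, C2 all integral)

β0 |Sf1  (Sf1 fixes flow; stroke at Sf1)
β1 |J1  (source Se1 imposes e)
β2 |J1  (J1: bond 0 brought flow, rest push out)
β3 |J1  (J1 flow already set via bond 0)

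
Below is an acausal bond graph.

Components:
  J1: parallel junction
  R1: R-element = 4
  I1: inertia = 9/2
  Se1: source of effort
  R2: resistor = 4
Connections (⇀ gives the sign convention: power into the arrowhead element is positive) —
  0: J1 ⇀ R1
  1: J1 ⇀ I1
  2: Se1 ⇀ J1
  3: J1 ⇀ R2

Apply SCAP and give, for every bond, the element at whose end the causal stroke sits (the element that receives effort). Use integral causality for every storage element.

bond 0 stroke at R1
bond 1 stroke at I1
bond 2 stroke at J1
bond 3 stroke at R2

#2 →J1  (source Se1 imposes e)
#0 →R1  (common-e at J1 fixed by 2)
#1 →I1  (J1 effort already set via bond 2)
#3 →R2  (0-jn J1 has e-setter on 2)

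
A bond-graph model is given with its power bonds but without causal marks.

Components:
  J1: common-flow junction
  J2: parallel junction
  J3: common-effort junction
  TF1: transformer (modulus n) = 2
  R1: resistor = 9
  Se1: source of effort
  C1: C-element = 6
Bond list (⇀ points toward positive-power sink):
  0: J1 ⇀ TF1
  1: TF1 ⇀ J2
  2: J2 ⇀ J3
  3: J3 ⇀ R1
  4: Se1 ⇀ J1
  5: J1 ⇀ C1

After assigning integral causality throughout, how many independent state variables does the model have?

1  (C1 all integral)

#4 |J1  (Se1 (Se) sets effort on bond)
#5 |J1  (C1 outputs effort q/C1)
#0 |TF1  (J1: last free bond brings flow in)
#1 |J2  (through TF1, causality passes straight; one stroke at TF1)
#2 |J3  (0-jn J2 has e-setter on 1)
#3 |R1  (0-jn J3 has e-setter on 2)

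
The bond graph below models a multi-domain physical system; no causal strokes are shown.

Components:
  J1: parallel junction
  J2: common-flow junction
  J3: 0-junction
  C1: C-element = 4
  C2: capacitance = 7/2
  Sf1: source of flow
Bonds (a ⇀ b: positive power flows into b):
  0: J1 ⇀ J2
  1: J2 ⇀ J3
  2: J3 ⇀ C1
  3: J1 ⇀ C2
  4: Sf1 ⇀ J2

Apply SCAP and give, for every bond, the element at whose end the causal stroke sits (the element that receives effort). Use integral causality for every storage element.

b4 →Sf1  (source Sf1 imposes f)
b0 →J2  (common-f at J2 fixed by 4)
b1 →J2  (J2 flow already set via bond 4)
b2 →J3  (closing 0-jn rule on J3)
b3 →J1  (J1: last free bond brings effort in)

#0 stroke→J2
#1 stroke→J2
#2 stroke→J3
#3 stroke→J1
#4 stroke→Sf1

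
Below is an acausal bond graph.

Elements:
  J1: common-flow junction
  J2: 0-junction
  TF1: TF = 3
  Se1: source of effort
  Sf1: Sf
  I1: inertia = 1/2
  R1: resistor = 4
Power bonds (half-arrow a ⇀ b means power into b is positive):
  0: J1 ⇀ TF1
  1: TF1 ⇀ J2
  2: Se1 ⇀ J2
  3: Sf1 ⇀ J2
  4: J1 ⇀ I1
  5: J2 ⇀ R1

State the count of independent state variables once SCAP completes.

1  (I1 all integral)

β2 →J2  (source Se1 imposes e)
β3 →Sf1  (source Sf1 imposes f)
β1 →TF1  (common-e at J2 fixed by 2)
β5 →R1  (J2: bond 2 brought effort, rest push out)
β0 →J1  (TF TF1: opposite of bond 1)
β4 →I1  (J1 needs exactly one f-in)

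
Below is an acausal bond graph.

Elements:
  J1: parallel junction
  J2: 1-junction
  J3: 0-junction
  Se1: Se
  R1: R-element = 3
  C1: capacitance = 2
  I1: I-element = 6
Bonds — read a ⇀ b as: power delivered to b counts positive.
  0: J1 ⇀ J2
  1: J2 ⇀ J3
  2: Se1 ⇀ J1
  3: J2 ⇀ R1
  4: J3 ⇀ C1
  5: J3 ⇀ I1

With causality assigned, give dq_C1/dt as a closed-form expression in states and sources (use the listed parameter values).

dq_C1/dt = E_Se1/3 - p_I1/6 - q_C1/6

b2 |J1  (Se1 fixes effort; stroke away)
b0 |J2  (J1 effort already set via bond 2)
b4 |J3  (C1 outputs effort q/C1)
b1 |J2  (common-e at J3 fixed by 4)
b5 |I1  (0-jn J3 has e-setter on 4)
b3 |R1  (only one flow-in slot at J2)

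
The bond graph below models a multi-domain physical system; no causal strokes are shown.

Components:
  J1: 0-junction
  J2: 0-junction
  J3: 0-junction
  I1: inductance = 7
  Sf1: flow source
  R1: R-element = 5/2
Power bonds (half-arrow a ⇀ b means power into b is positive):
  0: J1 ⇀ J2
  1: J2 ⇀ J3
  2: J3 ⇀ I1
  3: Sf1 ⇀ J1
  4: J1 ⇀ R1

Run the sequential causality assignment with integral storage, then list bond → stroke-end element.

b3 →Sf1  (Sf1 fixes flow; stroke at Sf1)
b2 →I1  (I1: I, integral causality)
b1 →J3  (closing 0-jn rule on J3)
b0 →J2  (J2 needs exactly one e-in)
b4 →J1  (J1: last free bond brings effort in)

bond 0 |J2
bond 1 |J3
bond 2 |I1
bond 3 |Sf1
bond 4 |J1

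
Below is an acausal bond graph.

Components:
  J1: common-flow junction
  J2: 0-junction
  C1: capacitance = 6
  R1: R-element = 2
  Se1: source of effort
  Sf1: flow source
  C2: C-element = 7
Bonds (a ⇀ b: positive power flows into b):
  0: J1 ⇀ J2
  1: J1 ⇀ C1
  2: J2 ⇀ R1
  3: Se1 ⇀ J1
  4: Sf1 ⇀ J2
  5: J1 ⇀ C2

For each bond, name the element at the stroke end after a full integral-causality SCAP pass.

b0 |J2
b1 |J1
b2 |R1
b3 |J1
b4 |Sf1
b5 |J1

β3 stroke at J1  (Se1 fixes effort; stroke away)
β4 stroke at Sf1  (Sf1 fixes flow; stroke at Sf1)
β1 stroke at J1  (C1 outputs effort q/C1)
β5 stroke at J1  (C2: C, integral causality)
β0 stroke at J2  (J1: last free bond brings flow in)
β2 stroke at R1  (0-jn J2 has e-setter on 0)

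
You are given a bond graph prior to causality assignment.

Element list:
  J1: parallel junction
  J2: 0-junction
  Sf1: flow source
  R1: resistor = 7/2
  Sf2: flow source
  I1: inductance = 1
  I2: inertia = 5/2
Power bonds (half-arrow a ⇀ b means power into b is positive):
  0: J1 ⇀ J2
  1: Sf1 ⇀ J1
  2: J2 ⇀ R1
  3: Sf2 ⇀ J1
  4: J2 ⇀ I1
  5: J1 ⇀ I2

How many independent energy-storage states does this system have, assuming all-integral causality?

2  (I1, I2 all integral)

bond 1 stroke→Sf1  (source Sf1 imposes f)
bond 3 stroke→Sf2  (source Sf2 imposes f)
bond 4 stroke→I1  (I1 integral (f out))
bond 5 stroke→I2  (I2 integral (f out))
bond 0 stroke→J1  (J1: last free bond brings effort in)
bond 2 stroke→J2  (J2 needs exactly one e-in)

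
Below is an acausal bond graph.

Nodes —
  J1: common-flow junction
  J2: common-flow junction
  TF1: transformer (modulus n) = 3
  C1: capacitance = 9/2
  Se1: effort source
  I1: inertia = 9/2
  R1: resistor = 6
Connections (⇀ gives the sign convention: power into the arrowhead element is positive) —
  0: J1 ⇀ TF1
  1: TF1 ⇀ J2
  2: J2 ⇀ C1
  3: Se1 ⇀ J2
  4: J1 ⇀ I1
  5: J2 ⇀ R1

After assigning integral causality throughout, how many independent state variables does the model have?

2  (C1, I1 all integral)

bond 3 |J2  (Se1 fixes effort; stroke away)
bond 2 |J2  (C1 integral (e out))
bond 4 |I1  (I1 outputs flow p/I1)
bond 0 |J1  (1-jn J1 has f-setter on 4)
bond 1 |TF1  (TF1 one-in-one-out from 0)
bond 5 |J2  (common-f at J2 fixed by 1)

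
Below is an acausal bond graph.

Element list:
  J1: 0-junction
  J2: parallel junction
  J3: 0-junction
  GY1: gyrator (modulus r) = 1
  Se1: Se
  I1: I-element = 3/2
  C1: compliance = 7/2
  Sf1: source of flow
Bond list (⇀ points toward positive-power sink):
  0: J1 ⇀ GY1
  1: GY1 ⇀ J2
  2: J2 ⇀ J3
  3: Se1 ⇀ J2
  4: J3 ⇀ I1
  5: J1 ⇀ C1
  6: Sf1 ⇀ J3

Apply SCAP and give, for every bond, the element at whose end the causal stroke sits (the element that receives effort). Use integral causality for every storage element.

bond 0 →GY1
bond 1 →GY1
bond 2 →J3
bond 3 →J2
bond 4 →I1
bond 5 →J1
bond 6 →Sf1

β3 →J2  (Se1: effort source, stroke at far end)
β6 →Sf1  (Sf1 fixes flow; stroke at Sf1)
β1 →GY1  (J2: bond 3 brought effort, rest push out)
β2 →J3  (J2: bond 3 brought effort, rest push out)
β4 →I1  (0-jn J3 has e-setter on 2)
β0 →GY1  (through GY1, causality inverts; strokes same side of GY1)
β5 →J1  (J1 needs exactly one e-in)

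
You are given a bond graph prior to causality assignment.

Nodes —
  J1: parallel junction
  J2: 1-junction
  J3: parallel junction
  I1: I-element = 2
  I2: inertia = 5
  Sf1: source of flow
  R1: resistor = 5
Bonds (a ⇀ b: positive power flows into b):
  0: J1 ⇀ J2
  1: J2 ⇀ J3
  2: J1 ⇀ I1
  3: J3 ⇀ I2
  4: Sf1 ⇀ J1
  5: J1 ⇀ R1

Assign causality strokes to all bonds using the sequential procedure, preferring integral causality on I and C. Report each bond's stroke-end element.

b4 stroke at Sf1  (Sf1 fixes flow; stroke at Sf1)
b2 stroke at I1  (prefer integral on I1)
b3 stroke at I2  (I2: I, integral causality)
b1 stroke at J3  (only one effort-in slot at J3)
b0 stroke at J2  (J2: bond 1 brought flow, rest push out)
b5 stroke at J1  (J1 needs exactly one e-in)

#0 stroke→J2
#1 stroke→J3
#2 stroke→I1
#3 stroke→I2
#4 stroke→Sf1
#5 stroke→J1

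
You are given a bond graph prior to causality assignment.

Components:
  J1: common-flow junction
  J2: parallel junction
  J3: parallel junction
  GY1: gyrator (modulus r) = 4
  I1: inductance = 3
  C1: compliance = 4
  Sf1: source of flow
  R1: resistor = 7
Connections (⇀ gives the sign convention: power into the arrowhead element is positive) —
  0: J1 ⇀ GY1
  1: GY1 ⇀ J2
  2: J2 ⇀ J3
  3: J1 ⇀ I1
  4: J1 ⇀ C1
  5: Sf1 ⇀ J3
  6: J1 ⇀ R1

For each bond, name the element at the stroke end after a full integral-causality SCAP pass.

bond 0 stroke→J1
bond 1 stroke→J2
bond 2 stroke→J3
bond 3 stroke→I1
bond 4 stroke→J1
bond 5 stroke→Sf1
bond 6 stroke→J1

#5 stroke at Sf1  (Sf1: flow source, stroke at near end)
#2 stroke at J3  (J3 needs exactly one e-in)
#1 stroke at J2  (J2 needs exactly one e-in)
#0 stroke at J1  (GY GY1: same side as bond 1)
#3 stroke at I1  (I1 integral (f out))
#4 stroke at J1  (J1: bond 3 brought flow, rest push out)
#6 stroke at J1  (common-f at J1 fixed by 3)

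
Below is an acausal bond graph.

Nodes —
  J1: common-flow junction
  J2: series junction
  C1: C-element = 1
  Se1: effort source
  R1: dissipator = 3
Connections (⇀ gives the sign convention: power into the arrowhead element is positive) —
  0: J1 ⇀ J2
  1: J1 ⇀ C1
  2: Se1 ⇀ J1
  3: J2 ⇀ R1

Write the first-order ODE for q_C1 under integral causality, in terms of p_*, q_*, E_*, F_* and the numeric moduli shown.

dq_C1/dt = E_Se1/3 - q_C1/3

bond 2 →J1  (source Se1 imposes e)
bond 1 →J1  (C1: C, integral causality)
bond 0 →J2  (only one flow-in slot at J1)
bond 3 →R1  (J2: last free bond brings flow in)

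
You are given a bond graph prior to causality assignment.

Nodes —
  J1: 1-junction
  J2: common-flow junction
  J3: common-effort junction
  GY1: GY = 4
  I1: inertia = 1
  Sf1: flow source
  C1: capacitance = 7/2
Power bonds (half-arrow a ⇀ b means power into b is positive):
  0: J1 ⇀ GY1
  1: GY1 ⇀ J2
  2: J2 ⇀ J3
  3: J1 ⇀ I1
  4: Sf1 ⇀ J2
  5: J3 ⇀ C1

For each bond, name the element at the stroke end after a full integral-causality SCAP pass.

bond 0 |J1
bond 1 |J2
bond 2 |J2
bond 3 |I1
bond 4 |Sf1
bond 5 |J3

#4 stroke at Sf1  (Sf1: flow source, stroke at near end)
#1 stroke at J2  (common-f at J2 fixed by 4)
#2 stroke at J2  (common-f at J2 fixed by 4)
#5 stroke at J3  (closing 0-jn rule on J3)
#0 stroke at J1  (GY1 both-in/both-out from 1)
#3 stroke at I1  (only one flow-in slot at J1)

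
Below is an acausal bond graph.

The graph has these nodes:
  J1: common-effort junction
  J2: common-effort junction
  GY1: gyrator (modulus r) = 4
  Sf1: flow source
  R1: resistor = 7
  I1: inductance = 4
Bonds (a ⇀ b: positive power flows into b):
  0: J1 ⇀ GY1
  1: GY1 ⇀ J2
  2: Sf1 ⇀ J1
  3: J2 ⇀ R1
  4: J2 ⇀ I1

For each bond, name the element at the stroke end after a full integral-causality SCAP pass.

bond 0 stroke→J1
bond 1 stroke→J2
bond 2 stroke→Sf1
bond 3 stroke→R1
bond 4 stroke→I1

bond 2 →Sf1  (source Sf1 imposes f)
bond 0 →J1  (closing 0-jn rule on J1)
bond 1 →J2  (through GY1, causality inverts; strokes same side of GY1)
bond 3 →R1  (0-jn J2 has e-setter on 1)
bond 4 →I1  (0-jn J2 has e-setter on 1)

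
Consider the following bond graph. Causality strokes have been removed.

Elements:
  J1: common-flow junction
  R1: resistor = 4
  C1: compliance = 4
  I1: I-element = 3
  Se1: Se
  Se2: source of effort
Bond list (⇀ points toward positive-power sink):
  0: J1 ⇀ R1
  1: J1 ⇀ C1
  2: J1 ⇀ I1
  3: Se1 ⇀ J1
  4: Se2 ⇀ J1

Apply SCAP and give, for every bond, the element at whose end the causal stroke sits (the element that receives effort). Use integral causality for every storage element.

#0 |J1
#1 |J1
#2 |I1
#3 |J1
#4 |J1

b3 →J1  (source Se1 imposes e)
b4 →J1  (Se2 fixes effort; stroke away)
b1 →J1  (prefer integral on C1)
b2 →I1  (I1: I, integral causality)
b0 →J1  (1-jn J1 has f-setter on 2)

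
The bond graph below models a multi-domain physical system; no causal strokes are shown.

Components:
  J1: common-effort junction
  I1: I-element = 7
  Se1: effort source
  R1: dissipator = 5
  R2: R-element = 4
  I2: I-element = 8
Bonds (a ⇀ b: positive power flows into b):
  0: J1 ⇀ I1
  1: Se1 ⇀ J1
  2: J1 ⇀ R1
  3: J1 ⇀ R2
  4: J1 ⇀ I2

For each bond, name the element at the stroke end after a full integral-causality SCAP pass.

bond 1 stroke→J1  (Se1 fixes effort; stroke away)
bond 0 stroke→I1  (J1: bond 1 brought effort, rest push out)
bond 2 stroke→R1  (J1 effort already set via bond 1)
bond 3 stroke→R2  (J1 effort already set via bond 1)
bond 4 stroke→I2  (J1: bond 1 brought effort, rest push out)

b0 |I1
b1 |J1
b2 |R1
b3 |R2
b4 |I2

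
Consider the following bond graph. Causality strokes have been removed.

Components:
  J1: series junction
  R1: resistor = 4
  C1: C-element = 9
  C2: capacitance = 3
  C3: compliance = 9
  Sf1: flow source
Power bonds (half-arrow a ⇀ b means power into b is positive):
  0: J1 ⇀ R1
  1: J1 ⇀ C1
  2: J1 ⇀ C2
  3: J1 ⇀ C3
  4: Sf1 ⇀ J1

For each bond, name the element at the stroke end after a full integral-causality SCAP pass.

bond 0 stroke at J1
bond 1 stroke at J1
bond 2 stroke at J1
bond 3 stroke at J1
bond 4 stroke at Sf1

b4 stroke→Sf1  (Sf1 fixes flow; stroke at Sf1)
b0 stroke→J1  (J1: bond 4 brought flow, rest push out)
b1 stroke→J1  (common-f at J1 fixed by 4)
b2 stroke→J1  (common-f at J1 fixed by 4)
b3 stroke→J1  (common-f at J1 fixed by 4)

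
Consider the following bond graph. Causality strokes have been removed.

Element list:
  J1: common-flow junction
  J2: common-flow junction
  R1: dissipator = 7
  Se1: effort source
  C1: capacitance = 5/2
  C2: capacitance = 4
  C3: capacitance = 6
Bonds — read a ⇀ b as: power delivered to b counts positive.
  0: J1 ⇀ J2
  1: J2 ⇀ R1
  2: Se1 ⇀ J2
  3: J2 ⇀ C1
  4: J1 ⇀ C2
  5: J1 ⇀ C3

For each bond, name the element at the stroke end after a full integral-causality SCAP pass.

b2 stroke→J2  (Se1 fixes effort; stroke away)
b3 stroke→J2  (prefer integral on C1)
b4 stroke→J1  (C2 outputs effort q/C2)
b5 stroke→J1  (C3 outputs effort q/C3)
b0 stroke→J2  (J1 needs exactly one f-in)
b1 stroke→R1  (J2 needs exactly one f-in)

β0 stroke at J2
β1 stroke at R1
β2 stroke at J2
β3 stroke at J2
β4 stroke at J1
β5 stroke at J1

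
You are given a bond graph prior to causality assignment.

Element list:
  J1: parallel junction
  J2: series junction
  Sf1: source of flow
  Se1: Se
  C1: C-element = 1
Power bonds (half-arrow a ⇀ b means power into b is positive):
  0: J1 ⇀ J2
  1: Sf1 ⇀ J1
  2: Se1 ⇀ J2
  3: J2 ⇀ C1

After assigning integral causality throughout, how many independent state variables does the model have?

1  (C1 all integral)

bond 1 →Sf1  (Sf1 fixes flow; stroke at Sf1)
bond 2 →J2  (Se1: effort source, stroke at far end)
bond 0 →J1  (closing 0-jn rule on J1)
bond 3 →J2  (common-f at J2 fixed by 0)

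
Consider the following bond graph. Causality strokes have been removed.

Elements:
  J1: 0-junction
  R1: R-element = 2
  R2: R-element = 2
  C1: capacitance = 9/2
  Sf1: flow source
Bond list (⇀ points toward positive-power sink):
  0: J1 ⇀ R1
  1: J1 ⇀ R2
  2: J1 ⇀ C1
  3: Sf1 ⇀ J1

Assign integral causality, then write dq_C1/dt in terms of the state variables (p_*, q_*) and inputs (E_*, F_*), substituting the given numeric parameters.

dq_C1/dt = F_Sf1 - 2*q_C1/9

b3 →Sf1  (Sf1 fixes flow; stroke at Sf1)
b2 →J1  (C1 outputs effort q/C1)
b0 →R1  (common-e at J1 fixed by 2)
b1 →R2  (0-jn J1 has e-setter on 2)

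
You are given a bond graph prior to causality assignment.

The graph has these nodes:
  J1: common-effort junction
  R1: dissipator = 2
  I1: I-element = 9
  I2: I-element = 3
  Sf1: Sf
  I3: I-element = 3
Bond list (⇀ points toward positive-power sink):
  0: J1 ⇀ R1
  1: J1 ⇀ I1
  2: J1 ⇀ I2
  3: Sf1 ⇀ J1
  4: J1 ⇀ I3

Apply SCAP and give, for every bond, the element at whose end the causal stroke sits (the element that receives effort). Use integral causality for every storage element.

β3 stroke→Sf1  (Sf1: flow source, stroke at near end)
β1 stroke→I1  (prefer integral on I1)
β2 stroke→I2  (prefer integral on I2)
β4 stroke→I3  (I3 integral (f out))
β0 stroke→J1  (only one effort-in slot at J1)

b0 stroke→J1
b1 stroke→I1
b2 stroke→I2
b3 stroke→Sf1
b4 stroke→I3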